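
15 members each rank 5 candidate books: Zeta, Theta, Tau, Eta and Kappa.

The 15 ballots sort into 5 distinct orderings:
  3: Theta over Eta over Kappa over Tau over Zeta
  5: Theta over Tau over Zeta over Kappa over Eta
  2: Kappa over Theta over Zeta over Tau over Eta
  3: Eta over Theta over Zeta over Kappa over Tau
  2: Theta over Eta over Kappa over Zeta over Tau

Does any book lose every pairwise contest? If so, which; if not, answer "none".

none

Head-to-head results (15 members):
Zeta vs Theta: Theta wins 15–0.
Zeta–Tau: Tau 8–7.
Zeta vs Eta: Eta wins 8–7.
Zeta vs Kappa: Zeta wins 8–7.
Theta vs Tau: Theta is ranked higher on 3+5+2+3+2 = 15 ballots, Tau on 0. Theta wins 15–0.
Theta vs Eta: Theta, 12–3.
Theta vs Kappa: Theta, 13–2.
Tau vs Eta: Eta wins 8–7.
Tau vs Kappa: 5 for Tau, 10 for Kappa — Kappa by 10–5.
Eta vs Kappa: Eta is ranked higher on 3+3+2 = 8 ballots, Kappa on 7. Eta wins 8–7.
Each book has at least one pairwise win (Zeta beats Kappa; Theta beats Zeta; Tau beats Zeta; Eta beats Zeta; Kappa beats Tau) — no Condorcet loser.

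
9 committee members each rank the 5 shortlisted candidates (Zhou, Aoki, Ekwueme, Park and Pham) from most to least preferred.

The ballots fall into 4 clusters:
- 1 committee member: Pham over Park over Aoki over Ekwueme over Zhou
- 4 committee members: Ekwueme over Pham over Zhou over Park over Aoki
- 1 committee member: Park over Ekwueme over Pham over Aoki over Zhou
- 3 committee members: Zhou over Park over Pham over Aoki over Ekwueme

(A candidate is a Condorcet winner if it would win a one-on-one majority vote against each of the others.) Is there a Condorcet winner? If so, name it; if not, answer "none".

none

Head-to-head results (9 committee members):
Zhou vs Aoki: 7 to 2, Zhou.
Zhou–Ekwueme: Ekwueme 6–3.
Zhou vs Park: Zhou, 7–2.
Zhou vs Pham: 3 to 6, Pham.
Aoki vs Ekwueme: Ekwueme, 5–4.
Aoki vs Park: 0 to 9, Park.
Aoki vs Pham: Aoki is ranked higher on 0 ballots, Pham on 9. Pham wins 9–0.
Ekwueme vs Park: Ekwueme is ranked higher on 4 ballots, Park on 5. Park wins 5–4.
Ekwueme–Pham: Ekwueme 5–4.
Park vs Pham: 1+3 = 4 for Park, 5 for Pham — Pham by 5–4.
Each candidate drops at least one matchup (Zhou loses to Ekwueme; Aoki loses to Zhou; Ekwueme loses to Park; Park loses to Zhou; Pham loses to Ekwueme); the cycle Zhou → Park → Ekwueme → Zhou rules out a Condorcet winner.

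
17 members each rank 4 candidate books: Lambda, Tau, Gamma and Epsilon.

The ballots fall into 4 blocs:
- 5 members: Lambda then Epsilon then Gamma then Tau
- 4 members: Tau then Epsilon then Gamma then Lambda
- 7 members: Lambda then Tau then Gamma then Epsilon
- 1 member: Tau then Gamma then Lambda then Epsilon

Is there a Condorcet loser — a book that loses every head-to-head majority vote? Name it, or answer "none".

Gamma

Pairwise majorities:
Lambda–Tau: Lambda 12–5.
Lambda vs Gamma: Lambda, 12–5.
Lambda vs Epsilon: Lambda preferred on 5+7+1 = 13 ballots; Lambda wins 13–4.
Tau vs Gamma: Tau is ranked higher on 4+7+1 = 12 ballots, Gamma on 5. Tau wins 12–5.
Tau vs Epsilon: 12 to 5, Tau.
Gamma vs Epsilon: Gamma preferred on 7+1 = 8 ballots; Epsilon wins 9–8.
Gamma is beaten in every head-to-head and is the Condorcet loser.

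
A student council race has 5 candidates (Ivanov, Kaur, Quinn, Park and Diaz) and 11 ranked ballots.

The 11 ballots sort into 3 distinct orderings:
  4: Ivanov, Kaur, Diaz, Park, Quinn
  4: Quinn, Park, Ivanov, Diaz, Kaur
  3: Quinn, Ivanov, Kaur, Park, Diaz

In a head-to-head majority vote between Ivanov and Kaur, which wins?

Ivanov

Ballots ranking Ivanov above Kaur: 4 + 4 + 3 = 11.
Ballots ranking Kaur above Ivanov: 11 − 11 = 0.
Ivanov wins the head-to-head 11–0.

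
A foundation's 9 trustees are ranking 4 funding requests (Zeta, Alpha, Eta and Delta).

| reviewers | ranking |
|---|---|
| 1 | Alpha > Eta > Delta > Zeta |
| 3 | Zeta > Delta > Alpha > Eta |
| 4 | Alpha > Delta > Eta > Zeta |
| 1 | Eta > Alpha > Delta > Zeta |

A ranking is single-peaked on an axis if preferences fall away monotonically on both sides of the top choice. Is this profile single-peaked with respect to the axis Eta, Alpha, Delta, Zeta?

yes

Axis positions: Eta=1, Alpha=2, Delta=3, Zeta=4.
Ballot type 1 (peak Alpha at position 2): ranking walks positions 2-1-3-4, expanding outward from the peak — single-peaked.
Ballot type 2 (peak Zeta at position 4): ranking walks positions 4-3-2-1, expanding outward from the peak — single-peaked.
Ballot type 3 (peak Alpha at position 2): ranking walks positions 2-3-1-4, expanding outward from the peak — single-peaked.
Ballot type 4 (peak Eta at position 1): ranking walks positions 1-2-3-4, expanding outward from the peak — single-peaked.
Every ranking is single-peaked on this axis.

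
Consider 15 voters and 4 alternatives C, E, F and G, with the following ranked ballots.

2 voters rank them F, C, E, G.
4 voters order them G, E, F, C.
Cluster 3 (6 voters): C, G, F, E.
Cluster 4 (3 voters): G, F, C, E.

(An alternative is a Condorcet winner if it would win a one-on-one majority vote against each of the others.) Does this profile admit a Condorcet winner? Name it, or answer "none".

none

Pairwise majorities:
C–E: C 11–4.
C–F: F 9–6.
C–G: C 8–7.
E vs F: F wins 11–4.
E vs G: G, 13–2.
F vs G: G wins 13–2.
Each alternative drops at least one matchup (C loses to F; E loses to C; F loses to G; G loses to C); the cycle C beats G beats F beats C rules out a Condorcet winner.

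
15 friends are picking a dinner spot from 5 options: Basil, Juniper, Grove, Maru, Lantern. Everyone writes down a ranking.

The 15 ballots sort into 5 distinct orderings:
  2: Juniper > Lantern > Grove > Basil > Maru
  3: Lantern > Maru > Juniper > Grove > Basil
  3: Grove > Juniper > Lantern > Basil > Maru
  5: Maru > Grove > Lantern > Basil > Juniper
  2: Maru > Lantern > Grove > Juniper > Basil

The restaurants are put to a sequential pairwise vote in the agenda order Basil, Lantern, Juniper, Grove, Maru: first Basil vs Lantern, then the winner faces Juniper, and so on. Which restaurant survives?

Maru

Round 1: Basil vs Lantern — 0–15, Lantern advances.
Round 2: Lantern vs Juniper — 10–5, Lantern advances.
Round 3: Lantern vs Grove — 7–8, Grove advances.
Round 4: Grove vs Maru — 5–10, Maru advances.
Maru survives the agenda.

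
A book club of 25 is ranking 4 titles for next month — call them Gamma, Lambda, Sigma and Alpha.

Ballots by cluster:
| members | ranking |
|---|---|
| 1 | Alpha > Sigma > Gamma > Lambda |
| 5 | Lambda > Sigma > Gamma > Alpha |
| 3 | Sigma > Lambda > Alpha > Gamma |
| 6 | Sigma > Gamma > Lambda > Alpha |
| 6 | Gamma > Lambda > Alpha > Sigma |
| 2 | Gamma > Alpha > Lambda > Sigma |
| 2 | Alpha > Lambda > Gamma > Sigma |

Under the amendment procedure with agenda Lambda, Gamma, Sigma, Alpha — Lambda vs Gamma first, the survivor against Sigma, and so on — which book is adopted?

Round 1: Lambda vs Gamma — 10–15, Gamma advances.
Round 2: Gamma vs Sigma — 10–15, Sigma advances.
Round 3: Sigma vs Alpha — 14–11, Sigma advances.
The agenda winner is Sigma.

Sigma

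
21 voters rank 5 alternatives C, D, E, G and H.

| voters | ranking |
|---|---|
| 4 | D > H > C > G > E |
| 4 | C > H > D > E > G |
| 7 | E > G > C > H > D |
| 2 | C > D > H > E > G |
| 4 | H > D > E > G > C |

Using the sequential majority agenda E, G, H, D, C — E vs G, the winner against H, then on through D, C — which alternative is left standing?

Round 1: E vs G — 17–4, E advances.
Round 2: E vs H — 7–14, H advances.
Round 3: H vs D — 15–6, H advances.
Round 4: H vs C — 8–13, C advances.
The agenda winner is C.

C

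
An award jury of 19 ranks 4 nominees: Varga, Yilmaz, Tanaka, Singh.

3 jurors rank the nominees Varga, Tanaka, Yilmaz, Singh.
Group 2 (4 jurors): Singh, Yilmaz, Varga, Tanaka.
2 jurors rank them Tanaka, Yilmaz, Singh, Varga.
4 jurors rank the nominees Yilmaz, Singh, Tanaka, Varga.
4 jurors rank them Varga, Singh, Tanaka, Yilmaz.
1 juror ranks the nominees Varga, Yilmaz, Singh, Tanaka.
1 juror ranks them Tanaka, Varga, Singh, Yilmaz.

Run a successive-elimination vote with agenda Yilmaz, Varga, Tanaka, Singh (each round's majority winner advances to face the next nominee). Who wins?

Round 1: Yilmaz vs Varga — 10–9, Yilmaz advances.
Round 2: Yilmaz vs Tanaka — 9–10, Tanaka advances.
Round 3: Tanaka vs Singh — 6–13, Singh advances.
Singh survives the agenda.

Singh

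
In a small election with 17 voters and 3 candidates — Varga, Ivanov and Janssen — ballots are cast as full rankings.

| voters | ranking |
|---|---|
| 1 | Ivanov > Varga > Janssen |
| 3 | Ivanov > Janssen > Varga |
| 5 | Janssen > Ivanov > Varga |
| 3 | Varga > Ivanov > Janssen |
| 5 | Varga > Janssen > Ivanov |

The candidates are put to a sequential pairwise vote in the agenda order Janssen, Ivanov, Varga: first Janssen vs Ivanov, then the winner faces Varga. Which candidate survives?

Varga

Round 1: Janssen vs Ivanov — 10–7, Janssen advances.
Round 2: Janssen vs Varga — 8–9, Varga advances.
Varga survives the agenda.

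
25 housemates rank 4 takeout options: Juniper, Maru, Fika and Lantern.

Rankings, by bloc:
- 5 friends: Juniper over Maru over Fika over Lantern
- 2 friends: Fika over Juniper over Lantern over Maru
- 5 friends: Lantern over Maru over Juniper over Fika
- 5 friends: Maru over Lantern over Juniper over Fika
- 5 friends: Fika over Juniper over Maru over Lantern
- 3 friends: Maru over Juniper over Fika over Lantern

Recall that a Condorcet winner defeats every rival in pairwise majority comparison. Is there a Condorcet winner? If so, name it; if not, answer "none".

Check each pair by majority over 25 ballots:
Juniper vs Maru: 12 to 13, Maru.
Juniper vs Fika: Juniper is ranked higher on 5+5+5+3 = 18 ballots, Fika on 7. Juniper wins 18–7.
Juniper vs Lantern: 15 to 10, Juniper.
Maru vs Fika: 5+5+5+3 = 18 for Maru, 7 for Fika — Maru by 18–7.
Maru vs Lantern: Maru is ranked higher on 5+5+5+3 = 18 ballots, Lantern on 7. Maru wins 18–7.
Fika vs Lantern: Fika preferred on 5+2+5+3 = 15 ballots; Fika wins 15–10.
Maru wins every pairwise contest, so Maru is the Condorcet winner.

Maru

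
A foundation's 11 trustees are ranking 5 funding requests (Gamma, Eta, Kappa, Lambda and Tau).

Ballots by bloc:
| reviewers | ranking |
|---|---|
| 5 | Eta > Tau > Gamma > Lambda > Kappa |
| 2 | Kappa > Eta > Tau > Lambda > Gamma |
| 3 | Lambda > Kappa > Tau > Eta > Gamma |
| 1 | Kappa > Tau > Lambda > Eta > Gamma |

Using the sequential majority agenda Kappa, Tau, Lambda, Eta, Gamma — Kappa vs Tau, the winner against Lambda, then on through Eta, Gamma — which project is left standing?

Round 1: Kappa vs Tau — 6–5, Kappa advances.
Round 2: Kappa vs Lambda — 3–8, Lambda advances.
Round 3: Lambda vs Eta — 4–7, Eta advances.
Round 4: Eta vs Gamma — 11–0, Eta advances.
Eta survives the agenda.

Eta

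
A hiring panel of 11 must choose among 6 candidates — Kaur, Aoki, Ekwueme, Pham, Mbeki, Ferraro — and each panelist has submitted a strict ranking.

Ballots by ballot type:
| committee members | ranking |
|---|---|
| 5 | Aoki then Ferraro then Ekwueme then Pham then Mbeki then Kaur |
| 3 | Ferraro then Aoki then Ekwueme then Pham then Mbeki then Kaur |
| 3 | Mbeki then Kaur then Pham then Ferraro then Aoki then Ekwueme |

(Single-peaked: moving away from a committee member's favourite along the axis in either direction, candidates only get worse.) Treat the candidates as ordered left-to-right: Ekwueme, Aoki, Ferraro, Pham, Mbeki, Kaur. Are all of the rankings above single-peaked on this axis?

yes

Axis positions: Ekwueme=1, Aoki=2, Ferraro=3, Pham=4, Mbeki=5, Kaur=6.
Ballot type 1 (peak Aoki at position 2): ranking walks positions 2-3-1-4-5-6, expanding outward from the peak — single-peaked.
Ballot type 2 (peak Ferraro at position 3): ranking walks positions 3-2-1-4-5-6, expanding outward from the peak — single-peaked.
Ballot type 3 (peak Mbeki at position 5): ranking walks positions 5-6-4-3-2-1, expanding outward from the peak — single-peaked.
Every ranking is single-peaked on this axis.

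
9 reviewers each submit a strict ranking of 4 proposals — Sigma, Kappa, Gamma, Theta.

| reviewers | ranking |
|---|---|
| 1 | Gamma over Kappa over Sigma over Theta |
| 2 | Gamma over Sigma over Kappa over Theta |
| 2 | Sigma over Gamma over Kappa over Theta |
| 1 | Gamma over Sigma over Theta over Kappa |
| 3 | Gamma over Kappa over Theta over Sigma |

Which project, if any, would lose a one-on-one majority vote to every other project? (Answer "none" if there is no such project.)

Head-to-head results (9 reviewers):
Sigma vs Kappa: 5 to 4, Sigma.
Sigma vs Gamma: Sigma is ranked higher on 2 ballots, Gamma on 7. Gamma wins 7–2.
Sigma vs Theta: Sigma wins 6–3.
Kappa vs Gamma: 0 for Kappa, 9 for Gamma — Gamma by 9–0.
Kappa vs Theta: Kappa wins 8–1.
Gamma vs Theta: Gamma preferred on 1+2+2+1+3 = 9 ballots; Gamma wins 9–0.
Theta loses to every other project — it is the Condorcet loser.

Theta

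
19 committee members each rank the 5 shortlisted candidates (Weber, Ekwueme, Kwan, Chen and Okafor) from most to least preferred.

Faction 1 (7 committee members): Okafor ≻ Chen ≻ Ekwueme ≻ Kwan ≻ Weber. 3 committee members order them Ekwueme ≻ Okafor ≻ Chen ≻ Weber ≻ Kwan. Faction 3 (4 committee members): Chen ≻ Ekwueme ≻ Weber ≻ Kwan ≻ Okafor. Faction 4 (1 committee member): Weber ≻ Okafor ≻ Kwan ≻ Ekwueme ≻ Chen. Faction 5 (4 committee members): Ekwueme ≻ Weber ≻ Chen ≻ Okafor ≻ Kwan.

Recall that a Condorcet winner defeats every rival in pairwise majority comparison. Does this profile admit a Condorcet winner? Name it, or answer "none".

Pairwise majorities:
Weber vs Ekwueme: 1 to 18, Ekwueme.
Weber vs Kwan: Weber is ranked higher on 3+4+1+4 = 12 ballots, Kwan on 7. Weber wins 12–7.
Weber vs Chen: 1+4 = 5 for Weber, 14 for Chen — Chen by 14–5.
Weber vs Okafor: Weber preferred on 4+1+4 = 9 ballots; Okafor wins 10–9.
Ekwueme vs Kwan: Ekwueme is ranked higher on 7+3+4+4 = 18 ballots, Kwan on 1. Ekwueme wins 18–1.
Ekwueme vs Chen: Ekwueme is ranked higher on 3+1+4 = 8 ballots, Chen on 11. Chen wins 11–8.
Ekwueme vs Okafor: Ekwueme preferred on 3+4+4 = 11 ballots; Ekwueme wins 11–8.
Kwan vs Chen: 1 to 18, Chen.
Kwan vs Okafor: Kwan preferred on 4 ballots; Okafor wins 15–4.
Chen vs Okafor: 8 to 11, Okafor.
No candidate is unbeaten: Weber loses to Ekwueme; Ekwueme loses to Chen; Kwan loses to Weber; Chen loses to Okafor; Okafor loses to Ekwueme. In particular Ekwueme > Okafor > Chen > Ekwueme is a majority cycle — no Condorcet winner exists.

none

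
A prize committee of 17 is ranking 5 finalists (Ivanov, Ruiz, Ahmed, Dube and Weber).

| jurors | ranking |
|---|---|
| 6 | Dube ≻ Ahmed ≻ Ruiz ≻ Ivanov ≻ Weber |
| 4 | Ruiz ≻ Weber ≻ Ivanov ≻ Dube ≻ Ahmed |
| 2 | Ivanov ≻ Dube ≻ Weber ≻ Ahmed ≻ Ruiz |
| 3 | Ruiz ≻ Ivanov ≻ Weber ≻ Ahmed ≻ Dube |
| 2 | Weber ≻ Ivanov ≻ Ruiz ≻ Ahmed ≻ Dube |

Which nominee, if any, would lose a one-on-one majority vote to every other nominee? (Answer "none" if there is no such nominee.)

Head-to-head results (17 jurors):
Ivanov vs Ruiz: Ivanov preferred on 2+2 = 4 ballots; Ruiz wins 13–4.
Ivanov vs Ahmed: Ivanov, 11–6.
Ivanov vs Dube: 4+2+3+2 = 11 for Ivanov, 6 for Dube — Ivanov by 11–6.
Ivanov vs Weber: 11 to 6, Ivanov.
Ruiz vs Ahmed: Ruiz, 9–8.
Ruiz–Dube: Ruiz 9–8.
Ruiz vs Weber: Ruiz wins 13–4.
Ahmed vs Dube: Dube, 12–5.
Ahmed vs Weber: Ahmed preferred on 6 ballots; Weber wins 11–6.
Dube vs Weber: Dube is ranked higher on 6+2 = 8 ballots, Weber on 9. Weber wins 9–8.
Only Ahmed has no wins; Ahmed is the Condorcet loser.

Ahmed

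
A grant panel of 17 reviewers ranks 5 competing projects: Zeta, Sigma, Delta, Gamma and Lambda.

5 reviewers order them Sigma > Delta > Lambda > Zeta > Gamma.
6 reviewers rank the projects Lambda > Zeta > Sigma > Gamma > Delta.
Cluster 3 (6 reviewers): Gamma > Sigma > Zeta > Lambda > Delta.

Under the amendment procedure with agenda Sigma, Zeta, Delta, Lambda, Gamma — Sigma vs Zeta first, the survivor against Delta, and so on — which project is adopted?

Sigma

Round 1: Sigma vs Zeta — 11–6, Sigma advances.
Round 2: Sigma vs Delta — 17–0, Sigma advances.
Round 3: Sigma vs Lambda — 11–6, Sigma advances.
Round 4: Sigma vs Gamma — 11–6, Sigma advances.
The agenda winner is Sigma.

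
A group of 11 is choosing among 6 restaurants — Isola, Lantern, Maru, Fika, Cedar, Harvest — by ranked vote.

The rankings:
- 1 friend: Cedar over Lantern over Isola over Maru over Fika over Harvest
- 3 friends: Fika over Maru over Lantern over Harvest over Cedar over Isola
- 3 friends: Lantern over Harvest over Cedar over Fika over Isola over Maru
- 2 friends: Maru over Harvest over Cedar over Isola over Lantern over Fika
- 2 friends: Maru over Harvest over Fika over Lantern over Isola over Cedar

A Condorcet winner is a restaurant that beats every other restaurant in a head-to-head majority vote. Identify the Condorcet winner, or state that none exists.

Check each pair by majority over 11 ballots:
Isola vs Lantern: Isola is ranked higher on 2 ballots, Lantern on 9. Lantern wins 9–2.
Isola vs Maru: Isola is ranked higher on 1+3 = 4 ballots, Maru on 7. Maru wins 7–4.
Isola vs Fika: Fika wins 8–3.
Isola vs Cedar: 2 to 9, Cedar.
Isola vs Harvest: 1 for Isola, 10 for Harvest — Harvest by 10–1.
Lantern vs Maru: Lantern preferred on 1+3 = 4 ballots; Maru wins 7–4.
Lantern vs Fika: Lantern is ranked higher on 1+3+2 = 6 ballots, Fika on 5. Lantern wins 6–5.
Lantern vs Cedar: 8 to 3, Lantern.
Lantern vs Harvest: Lantern preferred on 1+3+3 = 7 ballots; Lantern wins 7–4.
Maru vs Fika: Fika, 6–5.
Maru vs Cedar: Maru is ranked higher on 3+2+2 = 7 ballots, Cedar on 4. Maru wins 7–4.
Maru vs Harvest: Maru wins 8–3.
Fika vs Cedar: Cedar wins 6–5.
Fika vs Harvest: Fika is ranked higher on 1+3 = 4 ballots, Harvest on 7. Harvest wins 7–4.
Cedar vs Harvest: Cedar is ranked higher on 1 ballot, Harvest on 10. Harvest wins 10–1.
No restaurant is unbeaten: Isola loses to Lantern; Lantern loses to Maru; Maru loses to Fika; Fika loses to Lantern; Cedar loses to Lantern; Harvest loses to Lantern. In particular Lantern > Fika > Maru > Lantern is a majority cycle — no Condorcet winner exists.

none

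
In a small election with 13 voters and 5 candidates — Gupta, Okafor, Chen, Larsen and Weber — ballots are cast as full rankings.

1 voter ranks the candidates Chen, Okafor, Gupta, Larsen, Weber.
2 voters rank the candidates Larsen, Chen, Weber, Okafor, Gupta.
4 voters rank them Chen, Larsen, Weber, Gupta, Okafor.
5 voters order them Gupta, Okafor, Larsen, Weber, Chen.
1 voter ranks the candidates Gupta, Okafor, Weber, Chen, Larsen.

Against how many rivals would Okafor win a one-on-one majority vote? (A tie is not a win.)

2

Okafor against each rival (13 voters):
Okafor vs Gupta: Gupta wins 10–3.
Okafor vs Chen: Chen, 7–6.
Okafor vs Larsen: Okafor is ranked higher on 1+5+1 = 7 ballots, Larsen on 6. Okafor wins 7–6.
Okafor–Weber: Okafor 7–6.
Okafor beats Larsen, Weber; loses to Gupta, Chen — 2 pairwise wins.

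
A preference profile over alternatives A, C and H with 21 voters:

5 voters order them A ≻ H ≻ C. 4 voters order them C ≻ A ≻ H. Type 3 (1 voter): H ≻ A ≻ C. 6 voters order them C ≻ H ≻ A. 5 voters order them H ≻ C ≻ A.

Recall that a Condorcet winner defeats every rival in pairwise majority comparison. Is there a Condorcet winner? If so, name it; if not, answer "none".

H

Pairwise majorities:
A vs C: C wins 15–6.
A vs H: H, 12–9.
C vs H: H, 11–10.
H defeats every rival head-to-head and is the Condorcet winner.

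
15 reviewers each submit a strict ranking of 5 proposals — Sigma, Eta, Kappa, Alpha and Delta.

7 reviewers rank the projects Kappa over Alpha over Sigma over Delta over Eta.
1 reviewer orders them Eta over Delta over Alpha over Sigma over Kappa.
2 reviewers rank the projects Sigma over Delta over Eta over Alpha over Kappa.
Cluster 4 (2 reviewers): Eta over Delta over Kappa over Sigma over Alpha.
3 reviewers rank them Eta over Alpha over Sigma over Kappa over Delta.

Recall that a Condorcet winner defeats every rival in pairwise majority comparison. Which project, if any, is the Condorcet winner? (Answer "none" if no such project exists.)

Check each pair by majority over 15 ballots:
Sigma vs Eta: Sigma is ranked higher on 7+2 = 9 ballots, Eta on 6. Sigma wins 9–6.
Sigma vs Kappa: 1+2+3 = 6 for Sigma, 9 for Kappa — Kappa by 9–6.
Sigma vs Alpha: Sigma preferred on 2+2 = 4 ballots; Alpha wins 11–4.
Sigma vs Delta: Sigma preferred on 7+2+3 = 12 ballots; Sigma wins 12–3.
Eta vs Kappa: Eta is ranked higher on 1+2+2+3 = 8 ballots, Kappa on 7. Eta wins 8–7.
Eta vs Alpha: Eta is ranked higher on 1+2+2+3 = 8 ballots, Alpha on 7. Eta wins 8–7.
Eta vs Delta: Eta is ranked higher on 1+2+3 = 6 ballots, Delta on 9. Delta wins 9–6.
Kappa vs Alpha: 9 to 6, Kappa.
Kappa vs Delta: 10 to 5, Kappa.
Alpha vs Delta: Alpha preferred on 7+3 = 10 ballots; Alpha wins 10–5.
Each project drops at least one matchup (Sigma loses to Kappa; Eta loses to Sigma; Kappa loses to Eta; Alpha loses to Eta; Delta loses to Sigma); the cycle Sigma → Eta → Kappa → Sigma rules out a Condorcet winner.

none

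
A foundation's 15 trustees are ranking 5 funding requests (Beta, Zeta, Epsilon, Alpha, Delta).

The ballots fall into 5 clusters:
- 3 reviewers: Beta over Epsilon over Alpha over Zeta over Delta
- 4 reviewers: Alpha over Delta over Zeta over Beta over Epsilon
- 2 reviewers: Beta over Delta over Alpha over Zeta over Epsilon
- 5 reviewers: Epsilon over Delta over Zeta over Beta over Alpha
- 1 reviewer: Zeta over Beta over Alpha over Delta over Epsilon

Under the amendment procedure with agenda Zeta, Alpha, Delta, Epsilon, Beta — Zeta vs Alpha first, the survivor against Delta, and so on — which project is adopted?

Beta

Round 1: Zeta vs Alpha — 6–9, Alpha advances.
Round 2: Alpha vs Delta — 8–7, Alpha advances.
Round 3: Alpha vs Epsilon — 7–8, Epsilon advances.
Round 4: Epsilon vs Beta — 5–10, Beta advances.
The agenda winner is Beta.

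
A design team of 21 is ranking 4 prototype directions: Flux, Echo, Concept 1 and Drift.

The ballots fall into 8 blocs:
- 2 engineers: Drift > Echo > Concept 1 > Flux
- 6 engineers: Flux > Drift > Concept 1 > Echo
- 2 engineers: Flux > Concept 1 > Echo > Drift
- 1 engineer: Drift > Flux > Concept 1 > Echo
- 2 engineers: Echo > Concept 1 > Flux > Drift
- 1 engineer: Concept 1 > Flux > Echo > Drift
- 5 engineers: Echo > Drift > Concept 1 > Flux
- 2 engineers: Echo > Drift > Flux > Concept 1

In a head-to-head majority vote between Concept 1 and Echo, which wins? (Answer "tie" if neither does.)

Ballots ranking Concept 1 above Echo: 6 + 2 + 1 + 1 = 10.
Ballots ranking Echo above Concept 1: 21 − 10 = 11.
Echo wins the head-to-head 11–10.

Echo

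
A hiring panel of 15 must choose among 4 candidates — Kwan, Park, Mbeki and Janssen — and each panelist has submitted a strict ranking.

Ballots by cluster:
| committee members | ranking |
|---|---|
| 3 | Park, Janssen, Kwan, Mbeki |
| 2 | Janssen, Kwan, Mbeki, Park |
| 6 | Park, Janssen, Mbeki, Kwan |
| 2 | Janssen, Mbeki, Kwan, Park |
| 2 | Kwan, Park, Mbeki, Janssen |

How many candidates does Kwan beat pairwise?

0

Kwan against each rival (15 committee members):
Kwan vs Park: Kwan preferred on 2+2+2 = 6 ballots; Park wins 9–6.
Kwan vs Mbeki: Mbeki wins 8–7.
Kwan vs Janssen: Janssen, 13–2.
Kwan beats no one; loses to Park, Mbeki, Janssen — 0 pairwise wins.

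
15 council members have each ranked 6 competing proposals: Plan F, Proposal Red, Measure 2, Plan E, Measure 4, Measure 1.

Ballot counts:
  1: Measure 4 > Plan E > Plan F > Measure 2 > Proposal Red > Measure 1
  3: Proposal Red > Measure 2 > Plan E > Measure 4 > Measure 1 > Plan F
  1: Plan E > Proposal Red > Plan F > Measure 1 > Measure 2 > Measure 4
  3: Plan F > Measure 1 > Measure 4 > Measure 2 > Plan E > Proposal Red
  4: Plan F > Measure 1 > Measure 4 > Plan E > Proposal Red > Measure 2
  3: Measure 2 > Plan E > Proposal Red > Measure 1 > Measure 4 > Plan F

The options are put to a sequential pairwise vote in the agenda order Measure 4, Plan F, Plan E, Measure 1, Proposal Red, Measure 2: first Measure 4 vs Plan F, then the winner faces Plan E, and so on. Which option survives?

Round 1: Measure 4 vs Plan F — 7–8, Plan F advances.
Round 2: Plan F vs Plan E — 7–8, Plan E advances.
Round 3: Plan E vs Measure 1 — 8–7, Plan E advances.
Round 4: Plan E vs Proposal Red — 12–3, Plan E advances.
Round 5: Plan E vs Measure 2 — 6–9, Measure 2 advances.
Measure 2 survives the agenda.

Measure 2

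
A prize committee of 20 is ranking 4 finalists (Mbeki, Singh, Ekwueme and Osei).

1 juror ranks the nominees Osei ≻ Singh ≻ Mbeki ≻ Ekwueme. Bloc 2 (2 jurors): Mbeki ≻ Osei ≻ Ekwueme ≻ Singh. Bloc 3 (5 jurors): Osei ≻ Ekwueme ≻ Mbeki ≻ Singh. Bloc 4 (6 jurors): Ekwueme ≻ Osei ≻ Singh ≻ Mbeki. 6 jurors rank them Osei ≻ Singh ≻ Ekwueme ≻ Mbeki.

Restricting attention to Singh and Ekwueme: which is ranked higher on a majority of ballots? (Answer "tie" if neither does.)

Ekwueme

Ballots ranking Singh above Ekwueme: 1 + 6 = 7.
Ballots ranking Ekwueme above Singh: 20 − 7 = 13.
Ekwueme wins the head-to-head 13–7.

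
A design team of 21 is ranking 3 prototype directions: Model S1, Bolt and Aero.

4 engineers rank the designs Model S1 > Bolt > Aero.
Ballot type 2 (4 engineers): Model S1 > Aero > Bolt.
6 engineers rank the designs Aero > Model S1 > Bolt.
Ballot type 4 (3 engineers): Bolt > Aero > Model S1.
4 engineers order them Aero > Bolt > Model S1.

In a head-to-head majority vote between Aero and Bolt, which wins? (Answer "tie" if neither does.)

Aero

Ballots ranking Aero above Bolt: 4 + 6 + 4 = 14.
Ballots ranking Bolt above Aero: 21 − 14 = 7.
Aero wins the head-to-head 14–7.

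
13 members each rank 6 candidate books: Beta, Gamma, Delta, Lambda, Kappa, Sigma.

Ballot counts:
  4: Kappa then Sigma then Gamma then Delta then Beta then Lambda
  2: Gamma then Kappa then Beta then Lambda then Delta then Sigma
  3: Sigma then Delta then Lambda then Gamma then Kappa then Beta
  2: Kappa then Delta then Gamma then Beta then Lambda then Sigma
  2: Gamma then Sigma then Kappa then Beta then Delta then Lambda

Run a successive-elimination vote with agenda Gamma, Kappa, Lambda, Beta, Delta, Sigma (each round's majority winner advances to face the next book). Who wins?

Round 1: Gamma vs Kappa — 7–6, Gamma advances.
Round 2: Gamma vs Lambda — 10–3, Gamma advances.
Round 3: Gamma vs Beta — 13–0, Gamma advances.
Round 4: Gamma vs Delta — 8–5, Gamma advances.
Round 5: Gamma vs Sigma — 6–7, Sigma advances.
The agenda winner is Sigma.

Sigma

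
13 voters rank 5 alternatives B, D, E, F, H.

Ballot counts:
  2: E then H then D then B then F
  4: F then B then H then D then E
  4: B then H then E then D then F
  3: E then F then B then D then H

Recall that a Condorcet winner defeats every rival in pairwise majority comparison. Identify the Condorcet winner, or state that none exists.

Pairwise majorities:
B vs D: B, 11–2.
B vs E: B, 8–5.
B vs F: F wins 7–6.
B vs H: B, 11–2.
D–E: E 9–4.
D vs F: F wins 7–6.
D–H: H 10–3.
E–F: E 9–4.
E vs H: H wins 8–5.
F vs H: F wins 7–6.
Every alternative loses at least once (B loses to F; D loses to B; E loses to B; F loses to E; H loses to B). The majority relation contains the cycle B > E > F > B, so there is no Condorcet winner.

none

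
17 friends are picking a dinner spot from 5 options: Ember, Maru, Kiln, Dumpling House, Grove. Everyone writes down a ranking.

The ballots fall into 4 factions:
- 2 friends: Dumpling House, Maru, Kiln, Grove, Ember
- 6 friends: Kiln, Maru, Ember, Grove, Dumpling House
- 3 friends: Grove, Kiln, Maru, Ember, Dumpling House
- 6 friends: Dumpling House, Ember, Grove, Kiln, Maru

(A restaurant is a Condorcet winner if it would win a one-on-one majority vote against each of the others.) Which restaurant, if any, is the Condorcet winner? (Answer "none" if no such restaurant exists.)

Pairwise majorities:
Ember vs Maru: Maru, 11–6.
Ember–Kiln: Kiln 11–6.
Ember vs Dumpling House: Ember wins 9–8.
Ember vs Grove: Ember wins 12–5.
Maru vs Kiln: Kiln wins 15–2.
Maru vs Dumpling House: Maru, 9–8.
Maru vs Grove: Grove wins 9–8.
Kiln vs Dumpling House: Kiln, 9–8.
Kiln vs Grove: Grove wins 9–8.
Dumpling House vs Grove: Grove, 9–8.
No restaurant is unbeaten: Ember loses to Maru; Maru loses to Kiln; Kiln loses to Grove; Dumpling House loses to Ember; Grove loses to Ember. In particular Ember → Grove → Maru → Ember is a majority cycle — no Condorcet winner exists.

none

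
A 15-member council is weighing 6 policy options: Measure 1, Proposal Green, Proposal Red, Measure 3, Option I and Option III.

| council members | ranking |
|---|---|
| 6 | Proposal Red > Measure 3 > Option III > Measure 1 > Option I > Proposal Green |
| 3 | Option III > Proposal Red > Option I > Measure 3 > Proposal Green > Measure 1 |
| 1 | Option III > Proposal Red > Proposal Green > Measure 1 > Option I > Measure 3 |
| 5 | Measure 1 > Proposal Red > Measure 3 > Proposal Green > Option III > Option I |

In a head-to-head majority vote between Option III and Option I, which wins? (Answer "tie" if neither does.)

Ballots ranking Option III above Option I: 6 + 3 + 1 + 5 = 15.
Ballots ranking Option I above Option III: 15 − 15 = 0.
Option III wins the head-to-head 15–0.

Option III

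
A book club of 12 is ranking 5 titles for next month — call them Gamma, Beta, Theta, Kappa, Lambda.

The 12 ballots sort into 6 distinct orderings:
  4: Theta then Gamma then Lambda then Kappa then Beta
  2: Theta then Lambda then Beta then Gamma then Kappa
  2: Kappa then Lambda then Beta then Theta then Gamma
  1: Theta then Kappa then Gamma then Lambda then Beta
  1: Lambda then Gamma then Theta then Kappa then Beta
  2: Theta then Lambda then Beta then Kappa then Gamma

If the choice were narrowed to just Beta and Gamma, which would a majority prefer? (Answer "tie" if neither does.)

Ballots ranking Beta above Gamma: 2 + 2 + 2 = 6.
Ballots ranking Gamma above Beta: 12 − 6 = 6.
6–6: the pair ties.

tie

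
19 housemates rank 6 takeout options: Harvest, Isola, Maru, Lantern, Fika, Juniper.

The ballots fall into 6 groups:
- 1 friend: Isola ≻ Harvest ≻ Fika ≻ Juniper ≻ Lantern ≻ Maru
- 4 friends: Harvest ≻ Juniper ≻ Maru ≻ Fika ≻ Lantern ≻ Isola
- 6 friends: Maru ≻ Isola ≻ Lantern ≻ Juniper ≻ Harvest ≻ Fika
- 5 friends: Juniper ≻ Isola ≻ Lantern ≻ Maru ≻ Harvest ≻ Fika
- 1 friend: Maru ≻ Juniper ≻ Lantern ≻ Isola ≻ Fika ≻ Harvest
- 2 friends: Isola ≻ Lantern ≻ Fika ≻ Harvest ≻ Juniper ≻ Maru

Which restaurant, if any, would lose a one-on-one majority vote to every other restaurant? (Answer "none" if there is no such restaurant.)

Pairwise majorities:
Harvest–Isola: Isola 15–4.
Harvest vs Maru: 7 to 12, Maru.
Harvest vs Lantern: Harvest is ranked higher on 1+4 = 5 ballots, Lantern on 14. Lantern wins 14–5.
Harvest vs Fika: 1+4+6+5 = 16 for Harvest, 3 for Fika — Harvest by 16–3.
Harvest vs Juniper: 1+4+2 = 7 for Harvest, 12 for Juniper — Juniper by 12–7.
Isola vs Maru: Maru wins 11–8.
Isola vs Lantern: 1+6+5+2 = 14 for Isola, 5 for Lantern — Isola by 14–5.
Isola vs Fika: 1+6+5+1+2 = 15 for Isola, 4 for Fika — Isola by 15–4.
Isola vs Juniper: 1+6+2 = 9 for Isola, 10 for Juniper — Juniper by 10–9.
Maru vs Lantern: Maru wins 11–8.
Maru–Fika: Maru 16–3.
Maru vs Juniper: Juniper wins 12–7.
Lantern–Fika: Lantern 14–5.
Lantern vs Juniper: 8 to 11, Juniper.
Fika vs Juniper: Fika preferred on 1+2 = 3 ballots; Juniper wins 16–3.
Fika is beaten in every head-to-head and is the Condorcet loser.

Fika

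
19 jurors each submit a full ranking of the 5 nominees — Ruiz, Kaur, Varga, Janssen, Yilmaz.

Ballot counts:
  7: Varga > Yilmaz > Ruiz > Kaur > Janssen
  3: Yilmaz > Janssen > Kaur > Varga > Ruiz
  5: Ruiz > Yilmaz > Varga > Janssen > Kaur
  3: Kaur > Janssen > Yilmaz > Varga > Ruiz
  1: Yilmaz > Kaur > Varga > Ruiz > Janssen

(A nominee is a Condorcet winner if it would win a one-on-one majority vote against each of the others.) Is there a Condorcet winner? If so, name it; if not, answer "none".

Yilmaz

Head-to-head results (19 jurors):
Ruiz–Kaur: Ruiz 12–7.
Ruiz vs Varga: Varga wins 14–5.
Ruiz vs Janssen: Ruiz wins 13–6.
Ruiz–Yilmaz: Yilmaz 14–5.
Kaur vs Varga: Varga wins 12–7.
Kaur vs Janssen: Kaur wins 11–8.
Kaur vs Yilmaz: Yilmaz wins 16–3.
Varga vs Janssen: Varga wins 13–6.
Varga–Yilmaz: Yilmaz 12–7.
Janssen–Yilmaz: Yilmaz 16–3.
Yilmaz defeats every rival head-to-head and is the Condorcet winner.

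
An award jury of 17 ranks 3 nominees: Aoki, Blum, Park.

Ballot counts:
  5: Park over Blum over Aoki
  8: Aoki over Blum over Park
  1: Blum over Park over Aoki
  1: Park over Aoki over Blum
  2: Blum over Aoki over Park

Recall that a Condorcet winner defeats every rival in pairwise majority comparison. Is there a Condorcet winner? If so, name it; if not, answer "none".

Aoki

Head-to-head results (17 jurors):
Aoki–Blum: Aoki 9–8.
Aoki vs Park: Aoki, 10–7.
Blum–Park: Blum 11–6.
Aoki wins every pairwise contest, so Aoki is the Condorcet winner.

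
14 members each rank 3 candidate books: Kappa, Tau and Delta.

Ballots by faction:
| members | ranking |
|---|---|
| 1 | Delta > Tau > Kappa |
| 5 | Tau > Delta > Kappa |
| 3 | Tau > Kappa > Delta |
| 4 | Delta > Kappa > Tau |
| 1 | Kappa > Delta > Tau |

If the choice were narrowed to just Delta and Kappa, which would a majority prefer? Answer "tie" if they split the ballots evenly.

Delta

Ballots ranking Delta above Kappa: 1 + 5 + 4 = 10.
Ballots ranking Kappa above Delta: 14 − 10 = 4.
Delta wins the head-to-head 10–4.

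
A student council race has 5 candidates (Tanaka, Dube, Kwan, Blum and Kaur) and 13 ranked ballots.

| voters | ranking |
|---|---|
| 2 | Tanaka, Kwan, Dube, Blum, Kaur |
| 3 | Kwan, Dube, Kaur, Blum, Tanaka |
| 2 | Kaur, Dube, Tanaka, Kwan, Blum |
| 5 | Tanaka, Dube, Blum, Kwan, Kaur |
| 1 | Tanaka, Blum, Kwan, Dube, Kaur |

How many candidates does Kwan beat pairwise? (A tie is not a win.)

Kwan against each rival (13 voters):
Kwan vs Tanaka: Kwan is ranked higher on 3 ballots, Tanaka on 10. Tanaka wins 10–3.
Kwan–Dube: Dube 7–6.
Kwan vs Blum: Kwan preferred on 2+3+2 = 7 ballots; Kwan wins 7–6.
Kwan vs Kaur: Kwan, 11–2.
Kwan beats Blum, Kaur; loses to Tanaka, Dube — 2 pairwise wins.

2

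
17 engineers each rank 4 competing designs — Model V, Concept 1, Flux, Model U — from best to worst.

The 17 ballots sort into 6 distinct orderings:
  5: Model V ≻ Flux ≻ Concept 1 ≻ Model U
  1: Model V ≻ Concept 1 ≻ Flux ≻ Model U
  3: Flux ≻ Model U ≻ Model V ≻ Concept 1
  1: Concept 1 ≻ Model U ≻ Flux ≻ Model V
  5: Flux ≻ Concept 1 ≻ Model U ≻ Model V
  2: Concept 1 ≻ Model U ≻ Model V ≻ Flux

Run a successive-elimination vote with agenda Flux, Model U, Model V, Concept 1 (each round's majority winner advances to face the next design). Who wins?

Flux

Round 1: Flux vs Model U — 14–3, Flux advances.
Round 2: Flux vs Model V — 9–8, Flux advances.
Round 3: Flux vs Concept 1 — 13–4, Flux advances.
The agenda winner is Flux.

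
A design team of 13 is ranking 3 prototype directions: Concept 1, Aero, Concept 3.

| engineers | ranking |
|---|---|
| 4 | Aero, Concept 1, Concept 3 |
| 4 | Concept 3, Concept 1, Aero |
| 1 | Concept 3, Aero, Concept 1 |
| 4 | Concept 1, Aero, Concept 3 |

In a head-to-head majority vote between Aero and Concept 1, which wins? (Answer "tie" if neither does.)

Ballots ranking Aero above Concept 1: 4 + 1 = 5.
Ballots ranking Concept 1 above Aero: 13 − 5 = 8.
Concept 1 wins the head-to-head 8–5.

Concept 1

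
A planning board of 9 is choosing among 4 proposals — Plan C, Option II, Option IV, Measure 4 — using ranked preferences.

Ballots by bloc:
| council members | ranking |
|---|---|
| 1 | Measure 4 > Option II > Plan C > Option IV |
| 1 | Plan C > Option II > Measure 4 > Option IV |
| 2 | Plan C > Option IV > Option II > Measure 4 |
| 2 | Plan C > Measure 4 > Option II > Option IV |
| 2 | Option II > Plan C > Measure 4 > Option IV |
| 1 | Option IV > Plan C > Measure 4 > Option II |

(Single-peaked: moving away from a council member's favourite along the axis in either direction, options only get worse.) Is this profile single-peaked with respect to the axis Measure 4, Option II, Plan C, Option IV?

Axis positions: Measure 4=1, Option II=2, Plan C=3, Option IV=4.
Bloc 1 (peak Measure 4 at position 1): ranking walks positions 1-2-3-4, expanding outward from the peak — single-peaked.
Bloc 2 (peak Plan C at position 3): ranking walks positions 3-2-1-4, expanding outward from the peak — single-peaked.
Bloc 3 (peak Plan C at position 3): ranking walks positions 3-4-2-1, expanding outward from the peak — single-peaked.
Bloc 4: ranking walks positions 3-1-2-4; Measure 4 is ranked above Option II even though Option II lies between Measure 4 and the peak Plan C on the axis — preferences dip and rise again. Not single-peaked.
Bloc 5 (peak Option II at position 2): ranking walks positions 2-3-1-4, expanding outward from the peak — single-peaked.
Bloc 6: ranking walks positions 4-3-1-2; Measure 4 is ranked above Option II even though Option II lies between Measure 4 and the peak Option IV on the axis — preferences dip and rise again. Not single-peaked.
Bloc 4 violates single-peakedness, so the profile is not single-peaked on this axis.

no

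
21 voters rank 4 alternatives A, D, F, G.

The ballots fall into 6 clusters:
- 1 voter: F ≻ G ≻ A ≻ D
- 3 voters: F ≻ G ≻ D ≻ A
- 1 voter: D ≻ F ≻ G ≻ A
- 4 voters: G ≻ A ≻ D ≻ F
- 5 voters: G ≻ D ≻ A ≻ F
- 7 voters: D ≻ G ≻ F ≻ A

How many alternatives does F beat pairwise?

1

F against each rival (21 voters):
F–A: F 12–9.
F vs D: 4 to 17, D.
F vs G: G wins 16–5.
F beats A; loses to D, G — 1 pairwise win.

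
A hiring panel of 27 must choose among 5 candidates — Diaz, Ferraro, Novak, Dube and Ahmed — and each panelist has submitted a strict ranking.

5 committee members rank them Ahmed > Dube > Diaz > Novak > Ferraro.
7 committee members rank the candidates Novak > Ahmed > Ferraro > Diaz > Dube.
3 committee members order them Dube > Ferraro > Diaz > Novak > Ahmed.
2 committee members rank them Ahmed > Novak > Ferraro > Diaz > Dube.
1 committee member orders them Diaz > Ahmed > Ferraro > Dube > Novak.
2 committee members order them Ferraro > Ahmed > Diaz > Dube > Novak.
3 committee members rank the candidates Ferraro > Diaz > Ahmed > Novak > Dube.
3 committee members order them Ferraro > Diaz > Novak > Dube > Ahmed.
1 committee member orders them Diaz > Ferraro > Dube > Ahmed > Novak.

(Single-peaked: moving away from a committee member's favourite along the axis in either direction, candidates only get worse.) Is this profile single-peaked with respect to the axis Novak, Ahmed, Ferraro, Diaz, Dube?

Axis positions: Novak=1, Ahmed=2, Ferraro=3, Diaz=4, Dube=5.
Ballot type 1: ranking walks positions 2-5-4-1-3; Dube is ranked above Ferraro even though Ferraro lies between Dube and the peak Ahmed on the axis — preferences dip and rise again. Not single-peaked.
Ballot type 2 (peak Novak at position 1): ranking walks positions 1-2-3-4-5, expanding outward from the peak — single-peaked.
Ballot type 3: ranking walks positions 5-3-4-1-2; Ferraro is ranked above Diaz even though Diaz lies between Ferraro and the peak Dube on the axis — preferences dip and rise again. Not single-peaked.
Ballot type 4 (peak Ahmed at position 2): ranking walks positions 2-1-3-4-5, expanding outward from the peak — single-peaked.
Ballot type 5: ranking walks positions 4-2-3-5-1; Ahmed is ranked above Ferraro even though Ferraro lies between Ahmed and the peak Diaz on the axis — preferences dip and rise again. Not single-peaked.
Ballot type 6 (peak Ferraro at position 3): ranking walks positions 3-2-4-5-1, expanding outward from the peak — single-peaked.
Ballot type 7 (peak Ferraro at position 3): ranking walks positions 3-4-2-1-5, expanding outward from the peak — single-peaked.
Ballot type 8: ranking walks positions 3-4-1-5-2; Novak is ranked above Ahmed even though Ahmed lies between Novak and the peak Ferraro on the axis — preferences dip and rise again. Not single-peaked.
Ballot type 9 (peak Diaz at position 4): ranking walks positions 4-3-5-2-1, expanding outward from the peak — single-peaked.
Ballot type 1 violates single-peakedness, so the profile is not single-peaked on this axis.

no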